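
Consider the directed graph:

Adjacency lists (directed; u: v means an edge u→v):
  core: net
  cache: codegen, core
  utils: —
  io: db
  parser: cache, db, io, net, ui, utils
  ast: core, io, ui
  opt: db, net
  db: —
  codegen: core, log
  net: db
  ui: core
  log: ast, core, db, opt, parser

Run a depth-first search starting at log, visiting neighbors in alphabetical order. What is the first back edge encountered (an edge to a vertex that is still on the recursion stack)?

codegen→log

DFS from log (visiting neighbors in alphabetical order); mark gray on enter, black on exit:
log gray
  ast gray
    core gray
      net gray
        db gray
        db black
      net black
    core black
    io gray
      io→db: db black — skip
    io black
    ui gray
      ui→core: core black — skip
    ui black
  ast black
  log→core: core black — skip
  log→db: db black — skip
  opt gray
    opt→db: db black — skip
    opt→net: net black — skip
  opt black
  parser gray
    cache gray
      codegen gray
        codegen→core: core black — skip
        codegen→log: log is gray → back edge
First back edge: codegen → log.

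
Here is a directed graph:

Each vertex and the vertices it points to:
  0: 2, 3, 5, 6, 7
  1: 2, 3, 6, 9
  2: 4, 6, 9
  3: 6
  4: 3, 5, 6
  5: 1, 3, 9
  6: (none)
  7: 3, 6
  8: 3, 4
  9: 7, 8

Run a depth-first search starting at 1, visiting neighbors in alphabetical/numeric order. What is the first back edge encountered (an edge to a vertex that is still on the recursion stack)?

DFS from 1 (visiting neighbors in alphabetical/numeric order); mark gray on enter, black on exit:
1 gray
  2 gray
    4 gray
      3 gray
        6 gray
        6 black
      3 black
      5 gray
        5→1: 1 is gray → back edge
First back edge: 5 → 1.

5->1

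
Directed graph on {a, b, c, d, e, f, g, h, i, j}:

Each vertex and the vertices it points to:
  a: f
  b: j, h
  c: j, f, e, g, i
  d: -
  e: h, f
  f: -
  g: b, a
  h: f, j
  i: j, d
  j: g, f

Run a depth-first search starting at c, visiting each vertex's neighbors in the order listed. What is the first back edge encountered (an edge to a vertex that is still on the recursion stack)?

b→j

DFS from c (visiting each vertex's neighbors in the order listed); mark gray on enter, black on exit:
c gray
  j gray
    g gray
      b gray
        b→j: j is gray → back edge
First back edge: b → j.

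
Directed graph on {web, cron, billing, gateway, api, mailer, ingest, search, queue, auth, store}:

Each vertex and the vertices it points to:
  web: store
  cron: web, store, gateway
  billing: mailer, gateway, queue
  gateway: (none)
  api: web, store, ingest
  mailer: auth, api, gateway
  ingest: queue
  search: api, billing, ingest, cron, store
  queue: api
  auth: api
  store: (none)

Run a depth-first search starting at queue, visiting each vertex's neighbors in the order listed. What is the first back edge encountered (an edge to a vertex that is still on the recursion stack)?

DFS from queue (visiting each vertex's neighbors in the order listed); mark gray on enter, black on exit:
queue gray
  api gray
    web gray
      store gray
      store black
    web black
    api→store: store black — skip
    ingest gray
      ingest→queue: queue is gray → back edge
First back edge: ingest → queue.

ingest->queue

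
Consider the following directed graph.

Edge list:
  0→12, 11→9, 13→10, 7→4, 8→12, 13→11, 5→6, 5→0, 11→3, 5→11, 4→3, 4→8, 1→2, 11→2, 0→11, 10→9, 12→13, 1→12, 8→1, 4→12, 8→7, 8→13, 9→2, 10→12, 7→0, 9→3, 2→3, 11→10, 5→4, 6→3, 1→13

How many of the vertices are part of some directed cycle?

7

A vertex is on a directed cycle iff it belongs to a strongly connected component of size ≥ 2 (or has a self-loop).
The vertices on cycles are {4, 7, 8, 10, 11, 12, 13} — 7 in total.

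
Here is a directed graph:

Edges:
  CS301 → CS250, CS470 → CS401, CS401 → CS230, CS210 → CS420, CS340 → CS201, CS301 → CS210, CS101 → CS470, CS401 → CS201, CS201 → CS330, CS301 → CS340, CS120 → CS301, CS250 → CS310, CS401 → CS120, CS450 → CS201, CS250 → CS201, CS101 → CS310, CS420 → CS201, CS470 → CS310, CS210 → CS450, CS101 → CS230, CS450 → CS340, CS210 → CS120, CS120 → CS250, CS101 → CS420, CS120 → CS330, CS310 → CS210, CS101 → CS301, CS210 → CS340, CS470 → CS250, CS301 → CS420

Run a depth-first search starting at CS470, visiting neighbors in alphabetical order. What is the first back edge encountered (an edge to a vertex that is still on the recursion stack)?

CS120->CS250

DFS from CS470 (visiting neighbors in alphabetical order); mark gray on enter, black on exit:
CS470 gray
  CS250 gray
    CS201 gray
      CS330 gray
      CS330 black
    CS201 black
    CS310 gray
      CS210 gray
        CS120 gray
          CS120→CS250: CS250 is gray → back edge
First back edge: CS120 → CS250.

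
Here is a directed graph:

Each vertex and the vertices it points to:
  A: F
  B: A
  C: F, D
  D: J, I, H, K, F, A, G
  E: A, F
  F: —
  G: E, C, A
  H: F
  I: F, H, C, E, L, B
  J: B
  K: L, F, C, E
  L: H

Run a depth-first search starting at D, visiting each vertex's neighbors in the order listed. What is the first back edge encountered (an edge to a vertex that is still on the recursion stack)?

C->D

DFS from D (visiting each vertex's neighbors in the order listed); mark gray on enter, black on exit:
D gray
  J gray
    B gray
      A gray
        F gray
        F black
      A black
    B black
  J black
  I gray
    I→F: F black — skip
    H gray
      H→F: F black — skip
    H black
    C gray
      C→F: F black — skip
      C→D: D is gray → back edge
First back edge: C → D.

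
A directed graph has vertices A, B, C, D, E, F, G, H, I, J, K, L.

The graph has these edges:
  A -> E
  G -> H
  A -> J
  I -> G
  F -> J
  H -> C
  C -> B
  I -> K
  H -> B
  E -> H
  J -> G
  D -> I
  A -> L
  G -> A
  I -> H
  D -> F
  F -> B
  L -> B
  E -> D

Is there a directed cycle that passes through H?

No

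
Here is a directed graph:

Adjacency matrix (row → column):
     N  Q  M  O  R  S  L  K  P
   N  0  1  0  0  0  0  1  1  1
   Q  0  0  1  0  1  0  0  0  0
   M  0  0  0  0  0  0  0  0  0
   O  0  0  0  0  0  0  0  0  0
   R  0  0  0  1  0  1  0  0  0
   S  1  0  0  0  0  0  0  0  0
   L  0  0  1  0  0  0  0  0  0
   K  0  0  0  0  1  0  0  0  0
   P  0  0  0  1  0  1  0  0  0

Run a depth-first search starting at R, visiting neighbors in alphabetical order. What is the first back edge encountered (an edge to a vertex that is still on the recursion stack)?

K→R

DFS from R (visiting neighbors in alphabetical order); mark gray on enter, black on exit:
R gray
  O gray
  O black
  S gray
    N gray
      K gray
        K→R: R is gray → back edge
First back edge: K → R.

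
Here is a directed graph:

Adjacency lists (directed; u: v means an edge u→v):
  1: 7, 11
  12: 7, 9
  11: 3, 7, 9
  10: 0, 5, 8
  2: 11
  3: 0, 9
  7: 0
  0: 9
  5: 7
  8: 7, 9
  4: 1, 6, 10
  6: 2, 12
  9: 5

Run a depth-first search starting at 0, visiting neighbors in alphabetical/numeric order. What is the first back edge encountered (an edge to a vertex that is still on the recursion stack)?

DFS from 0 (visiting neighbors in alphabetical/numeric order); mark gray on enter, black on exit:
0 gray
  9 gray
    5 gray
      7 gray
        7→0: 0 is gray → back edge
First back edge: 7 → 0.

7->0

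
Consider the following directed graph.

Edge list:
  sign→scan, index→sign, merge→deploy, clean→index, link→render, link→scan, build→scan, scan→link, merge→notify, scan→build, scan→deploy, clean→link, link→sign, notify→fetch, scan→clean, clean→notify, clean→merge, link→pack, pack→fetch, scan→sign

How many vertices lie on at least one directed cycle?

A vertex is on a directed cycle iff it belongs to a strongly connected component of size ≥ 2 (or has a self-loop).
The vertices on cycles are {link, scan, sign, build, clean, index} — 6 in total.

6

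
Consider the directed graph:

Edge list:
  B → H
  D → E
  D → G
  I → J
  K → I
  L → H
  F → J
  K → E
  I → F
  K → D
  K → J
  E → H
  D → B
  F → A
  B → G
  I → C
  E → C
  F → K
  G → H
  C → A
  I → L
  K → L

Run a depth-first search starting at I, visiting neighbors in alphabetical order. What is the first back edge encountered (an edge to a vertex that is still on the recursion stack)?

K->I

DFS from I (visiting neighbors in alphabetical order); mark gray on enter, black on exit:
I gray
  C gray
    A gray
    A black
  C black
  F gray
    F→A: A black — skip
    J gray
    J black
    K gray
      D gray
        B gray
          G gray
            H gray
            H black
          G black
          B→H: H black — skip
        B black
        E gray
          E→C: C black — skip
          E→H: H black — skip
        E black
        D→G: G black — skip
      D black
      K→E: E black — skip
      K→I: I is gray → back edge
First back edge: K → I.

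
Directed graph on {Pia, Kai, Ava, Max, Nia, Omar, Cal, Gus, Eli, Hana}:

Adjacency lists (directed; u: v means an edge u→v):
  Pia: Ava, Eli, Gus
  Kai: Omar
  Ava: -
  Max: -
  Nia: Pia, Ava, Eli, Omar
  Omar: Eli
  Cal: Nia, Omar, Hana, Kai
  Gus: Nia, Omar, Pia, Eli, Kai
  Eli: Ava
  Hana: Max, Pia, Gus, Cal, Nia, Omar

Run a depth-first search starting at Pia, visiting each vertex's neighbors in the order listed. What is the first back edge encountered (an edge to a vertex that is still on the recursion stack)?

Nia→Pia

DFS from Pia (visiting each vertex's neighbors in the order listed); mark gray on enter, black on exit:
Pia gray
  Ava gray
  Ava black
  Eli gray
    Eli→Ava: Ava black — skip
  Eli black
  Gus gray
    Nia gray
      Nia→Pia: Pia is gray → back edge
First back edge: Nia → Pia.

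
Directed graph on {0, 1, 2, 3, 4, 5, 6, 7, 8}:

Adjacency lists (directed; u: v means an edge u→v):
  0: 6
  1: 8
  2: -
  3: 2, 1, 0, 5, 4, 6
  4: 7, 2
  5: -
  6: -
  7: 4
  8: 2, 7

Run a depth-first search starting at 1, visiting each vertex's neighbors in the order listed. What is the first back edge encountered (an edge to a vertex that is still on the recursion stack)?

DFS from 1 (visiting each vertex's neighbors in the order listed); mark gray on enter, black on exit:
1 gray
  8 gray
    2 gray
    2 black
    7 gray
      4 gray
        4→7: 7 is gray → back edge
First back edge: 4 → 7.

4->7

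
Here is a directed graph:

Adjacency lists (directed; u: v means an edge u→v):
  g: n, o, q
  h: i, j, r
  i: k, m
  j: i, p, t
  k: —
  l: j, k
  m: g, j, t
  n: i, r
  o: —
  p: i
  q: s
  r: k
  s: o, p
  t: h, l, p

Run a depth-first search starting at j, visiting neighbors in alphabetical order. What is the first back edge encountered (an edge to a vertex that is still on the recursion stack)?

n→i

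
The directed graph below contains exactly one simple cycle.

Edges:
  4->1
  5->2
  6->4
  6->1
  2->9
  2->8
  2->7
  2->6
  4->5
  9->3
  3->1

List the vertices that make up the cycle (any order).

2, 4, 5, 6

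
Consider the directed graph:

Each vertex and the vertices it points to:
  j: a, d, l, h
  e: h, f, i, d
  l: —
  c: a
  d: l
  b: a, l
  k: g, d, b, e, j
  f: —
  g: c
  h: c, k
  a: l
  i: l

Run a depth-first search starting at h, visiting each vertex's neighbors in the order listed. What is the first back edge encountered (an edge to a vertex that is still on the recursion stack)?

e→h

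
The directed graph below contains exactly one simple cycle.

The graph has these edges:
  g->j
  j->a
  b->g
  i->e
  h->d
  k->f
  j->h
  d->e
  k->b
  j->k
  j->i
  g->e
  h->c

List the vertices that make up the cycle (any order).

b, g, j, k

DFS with gray/black marking from j:
j gray
  i gray
    e gray
    e black
  i black
  k gray
    b gray
      g gray
        g→j: j is gray → back edge
Back edge closes the cycle j → k → b → g → j; its vertices are {b, g, j, k}.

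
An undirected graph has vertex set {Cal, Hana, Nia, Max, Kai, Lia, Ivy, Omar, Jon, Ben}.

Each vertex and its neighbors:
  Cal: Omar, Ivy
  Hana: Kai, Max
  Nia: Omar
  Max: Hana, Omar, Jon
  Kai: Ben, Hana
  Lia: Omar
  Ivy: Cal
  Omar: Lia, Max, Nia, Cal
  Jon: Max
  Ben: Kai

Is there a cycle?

No

DFS, tracking each vertex's parent; an edge to a visited non-parent vertex closes a cycle.
Start from Ivy:
visit Ivy (parent –)
  visit Cal (parent Ivy)
    visit Omar (parent Cal)
      visit Lia (parent Omar)
        Lia–Omar: parent, skip
      visit Max (parent Omar)
        visit Hana (parent Max)
          visit Kai (parent Hana)
            visit Ben (parent Kai)
              Ben–Kai: parent, skip
            Kai–Hana: parent, skip
          Hana–Max: parent, skip
        Max–Omar: parent, skip
        visit Jon (parent Max)
          Jon–Max: parent, skip
      visit Nia (parent Omar)
        Nia–Omar: parent, skip
      Omar–Cal: parent, skip
    Cal–Ivy: parent, skip
No non-parent visited neighbor found — the graph is a forest.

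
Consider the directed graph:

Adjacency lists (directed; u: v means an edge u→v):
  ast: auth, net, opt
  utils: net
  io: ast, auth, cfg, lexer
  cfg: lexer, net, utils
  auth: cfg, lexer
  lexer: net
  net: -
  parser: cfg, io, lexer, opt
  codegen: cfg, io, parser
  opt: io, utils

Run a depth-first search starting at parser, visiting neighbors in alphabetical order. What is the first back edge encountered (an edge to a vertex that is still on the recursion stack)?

DFS from parser (visiting neighbors in alphabetical order); mark gray on enter, black on exit:
parser gray
  cfg gray
    lexer gray
      net gray
      net black
    lexer black
    cfg→net: net black — skip
    utils gray
      utils→net: net black — skip
    utils black
  cfg black
  io gray
    ast gray
      auth gray
        auth→cfg: cfg black — skip
        auth→lexer: lexer black — skip
      auth black
      ast→net: net black — skip
      opt gray
        opt→io: io is gray → back edge
First back edge: opt → io.

opt->io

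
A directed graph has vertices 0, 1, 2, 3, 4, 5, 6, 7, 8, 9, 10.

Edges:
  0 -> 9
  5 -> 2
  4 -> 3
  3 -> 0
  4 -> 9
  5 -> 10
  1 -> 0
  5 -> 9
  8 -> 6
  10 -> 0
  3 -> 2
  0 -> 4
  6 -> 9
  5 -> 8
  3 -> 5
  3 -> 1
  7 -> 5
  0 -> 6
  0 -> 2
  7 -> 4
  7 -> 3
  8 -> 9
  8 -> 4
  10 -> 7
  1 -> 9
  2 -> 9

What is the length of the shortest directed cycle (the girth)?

For each vertex v, BFS finds the shortest path from v back to v.
The shortest such closed walk is 7 → 5 → 10 → 7, length 3.

3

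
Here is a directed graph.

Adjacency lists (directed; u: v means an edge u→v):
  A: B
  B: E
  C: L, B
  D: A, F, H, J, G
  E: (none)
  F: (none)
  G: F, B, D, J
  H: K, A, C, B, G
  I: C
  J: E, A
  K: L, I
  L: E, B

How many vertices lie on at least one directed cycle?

3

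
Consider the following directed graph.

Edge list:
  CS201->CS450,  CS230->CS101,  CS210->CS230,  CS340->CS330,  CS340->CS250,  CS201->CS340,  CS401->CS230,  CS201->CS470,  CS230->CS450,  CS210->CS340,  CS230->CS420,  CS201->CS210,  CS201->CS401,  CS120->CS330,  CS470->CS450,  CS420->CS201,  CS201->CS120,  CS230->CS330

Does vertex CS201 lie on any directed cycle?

Yes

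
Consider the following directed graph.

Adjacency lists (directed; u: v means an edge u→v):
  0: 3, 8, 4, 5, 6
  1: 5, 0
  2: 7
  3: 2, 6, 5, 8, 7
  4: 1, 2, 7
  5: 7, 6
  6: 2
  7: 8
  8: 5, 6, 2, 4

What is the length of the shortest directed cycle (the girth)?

3

For each vertex v, BFS finds the shortest path from v back to v.
The shortest such closed walk is 0 → 4 → 1 → 0, length 3.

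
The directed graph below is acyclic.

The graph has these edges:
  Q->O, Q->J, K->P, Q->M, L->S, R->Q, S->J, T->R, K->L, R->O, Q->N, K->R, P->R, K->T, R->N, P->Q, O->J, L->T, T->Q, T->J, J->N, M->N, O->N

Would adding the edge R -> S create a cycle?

Adding R→S creates a cycle iff S can already reach R.
Explore from S: no path reaches R. The graph stays acyclic.

No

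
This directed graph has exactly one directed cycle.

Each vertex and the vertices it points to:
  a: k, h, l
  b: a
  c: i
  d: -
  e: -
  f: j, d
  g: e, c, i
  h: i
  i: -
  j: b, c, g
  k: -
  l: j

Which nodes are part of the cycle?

DFS with gray/black marking from j:
j gray
  b gray
    a gray
      k gray
      k black
      h gray
        i gray
        i black
      h black
      l gray
        l→j: j is gray → back edge
Back edge closes the cycle j → b → a → l → j; its vertices are {a, b, j, l}.

a, b, j, l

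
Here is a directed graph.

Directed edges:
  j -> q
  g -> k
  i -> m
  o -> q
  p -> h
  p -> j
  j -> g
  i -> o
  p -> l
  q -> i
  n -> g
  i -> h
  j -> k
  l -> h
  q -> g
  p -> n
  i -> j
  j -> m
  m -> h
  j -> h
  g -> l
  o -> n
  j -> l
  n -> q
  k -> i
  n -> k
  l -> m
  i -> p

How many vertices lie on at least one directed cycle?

8

A vertex is on a directed cycle iff it belongs to a strongly connected component of size ≥ 2 (or has a self-loop).
The vertices on cycles are {g, i, j, k, n, o, p, q} — 8 in total.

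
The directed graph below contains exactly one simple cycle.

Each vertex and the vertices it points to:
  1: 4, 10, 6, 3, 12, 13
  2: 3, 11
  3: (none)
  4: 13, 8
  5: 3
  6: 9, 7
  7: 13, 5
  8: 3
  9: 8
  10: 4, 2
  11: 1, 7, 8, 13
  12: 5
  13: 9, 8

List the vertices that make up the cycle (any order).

DFS with gray/black marking from 11:
11 gray
  1 gray
    4 gray
      13 gray
        9 gray
          8 gray
            3 gray
            3 black
          8 black
        9 black
        13→8: 8 black — skip
      13 black
      4→8: 8 black — skip
    4 black
    10 gray
      10→4: 4 black — skip
      2 gray
        2→3: 3 black — skip
        2→11: 11 is gray → back edge
Back edge closes the cycle 11 → 1 → 10 → 2 → 11; its vertices are {1, 2, 10, 11}.

1, 2, 10, 11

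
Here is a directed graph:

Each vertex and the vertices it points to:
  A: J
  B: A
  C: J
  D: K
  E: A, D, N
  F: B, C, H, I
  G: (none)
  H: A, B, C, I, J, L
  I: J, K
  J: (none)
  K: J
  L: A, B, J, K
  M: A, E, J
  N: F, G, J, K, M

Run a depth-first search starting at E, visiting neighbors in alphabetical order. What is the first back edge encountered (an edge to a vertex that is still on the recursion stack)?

DFS from E (visiting neighbors in alphabetical order); mark gray on enter, black on exit:
E gray
  A gray
    J gray
    J black
  A black
  D gray
    K gray
      K→J: J black — skip
    K black
  D black
  N gray
    F gray
      B gray
        B→A: A black — skip
      B black
      C gray
        C→J: J black — skip
      C black
      H gray
        H→A: A black — skip
        H→B: B black — skip
        H→C: C black — skip
        I gray
          I→J: J black — skip
          I→K: K black — skip
        I black
        H→J: J black — skip
        L gray
          L→A: A black — skip
          L→B: B black — skip
          L→J: J black — skip
          L→K: K black — skip
        L black
      H black
      F→I: I black — skip
    F black
    G gray
    G black
    N→J: J black — skip
    N→K: K black — skip
    M gray
      M→A: A black — skip
      M→E: E is gray → back edge
First back edge: M → E.

M→E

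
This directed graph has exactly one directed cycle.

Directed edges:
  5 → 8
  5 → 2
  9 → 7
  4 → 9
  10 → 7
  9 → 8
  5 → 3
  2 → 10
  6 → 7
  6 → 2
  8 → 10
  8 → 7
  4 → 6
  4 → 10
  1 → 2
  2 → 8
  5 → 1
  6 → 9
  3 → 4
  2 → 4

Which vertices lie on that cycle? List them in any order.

DFS with gray/black marking from 4:
4 gray
  9 gray
    8 gray
      7 gray
      7 black
      10 gray
        10→7: 7 black — skip
      10 black
    8 black
    9→7: 7 black — skip
  9 black
  6 gray
    6→9: 9 black — skip
    6→7: 7 black — skip
    2 gray
      2→8: 8 black — skip
      2→10: 10 black — skip
      2→4: 4 is gray → back edge
Back edge closes the cycle 4 → 6 → 2 → 4; its vertices are {2, 4, 6}.

2, 4, 6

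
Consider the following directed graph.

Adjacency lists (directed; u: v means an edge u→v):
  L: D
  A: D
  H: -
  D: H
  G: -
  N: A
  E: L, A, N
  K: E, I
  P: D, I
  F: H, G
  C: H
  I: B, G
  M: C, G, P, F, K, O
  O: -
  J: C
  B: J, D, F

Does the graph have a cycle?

No

DFS with white/gray/black marking, starting from H:
H gray
H black
L gray
  D gray
    D→H: H black — skip
  D black
L black
A gray
  A→D: D black — skip
A black
G gray
G black
N gray
  N→A: A black — skip
N black
E gray
  E→L: L black — skip
  E→A: A black — skip
  E→N: N black — skip
E black
K gray
  K→E: E black — skip
  I gray
    B gray
      J gray
        C gray
          C→H: H black — skip
        C black
      J black
      B→D: D black — skip
      F gray
        F→H: H black — skip
        F→G: G black — skip
      F black
    B black
    I→G: G black — skip
  I black
K black
P gray
  P→D: D black — skip
  P→I: I black — skip
P black
M gray
  M→C: C black — skip
  M→G: G black — skip
  M→P: P black — skip
  M→F: F black — skip
  M→K: K black — skip
  O gray
  O black
M black
Every edge goes to a white or black vertex — no back edge, so the graph is acyclic.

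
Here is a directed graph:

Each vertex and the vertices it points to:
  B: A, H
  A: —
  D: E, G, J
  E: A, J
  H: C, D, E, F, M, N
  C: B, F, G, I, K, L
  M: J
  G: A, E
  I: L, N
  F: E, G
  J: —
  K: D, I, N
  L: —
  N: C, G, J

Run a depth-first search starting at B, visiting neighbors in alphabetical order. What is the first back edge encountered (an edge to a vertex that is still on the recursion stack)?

DFS from B (visiting neighbors in alphabetical order); mark gray on enter, black on exit:
B gray
  A gray
  A black
  H gray
    C gray
      C→B: B is gray → back edge
First back edge: C → B.

C->B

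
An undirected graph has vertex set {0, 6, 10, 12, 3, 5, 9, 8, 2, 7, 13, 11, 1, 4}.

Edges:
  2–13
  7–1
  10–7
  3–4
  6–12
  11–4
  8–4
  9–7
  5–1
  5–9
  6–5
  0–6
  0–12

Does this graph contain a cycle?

Yes

DFS, tracking each vertex's parent; an edge to a visited non-parent vertex closes a cycle.
Start from 7:
visit 7 (parent –)
  visit 1 (parent 7)
    visit 5 (parent 1)
      visit 6 (parent 5)
        visit 12 (parent 6)
          visit 0 (parent 12)
            0–6: 6 visited and ≠ parent → cycle
Cycle: 6 – 12 – 0 – 6.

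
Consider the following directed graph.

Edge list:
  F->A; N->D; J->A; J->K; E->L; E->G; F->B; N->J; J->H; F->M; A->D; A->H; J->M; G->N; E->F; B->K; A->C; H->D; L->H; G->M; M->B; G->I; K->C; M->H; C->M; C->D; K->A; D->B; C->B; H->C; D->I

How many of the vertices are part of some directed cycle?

7

A vertex is on a directed cycle iff it belongs to a strongly connected component of size ≥ 2 (or has a self-loop).
The vertices on cycles are {A, B, C, D, H, K, M} — 7 in total.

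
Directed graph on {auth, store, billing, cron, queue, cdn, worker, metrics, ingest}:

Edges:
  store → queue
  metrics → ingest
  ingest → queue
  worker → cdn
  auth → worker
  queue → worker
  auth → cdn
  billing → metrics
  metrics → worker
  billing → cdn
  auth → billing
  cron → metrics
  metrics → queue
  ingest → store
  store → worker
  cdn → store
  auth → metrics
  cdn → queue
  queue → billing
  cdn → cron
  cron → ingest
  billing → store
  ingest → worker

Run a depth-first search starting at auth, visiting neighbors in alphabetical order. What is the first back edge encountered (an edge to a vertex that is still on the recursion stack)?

queue->billing

DFS from auth (visiting neighbors in alphabetical order); mark gray on enter, black on exit:
auth gray
  billing gray
    cdn gray
      cron gray
        ingest gray
          queue gray
            queue→billing: billing is gray → back edge
First back edge: queue → billing.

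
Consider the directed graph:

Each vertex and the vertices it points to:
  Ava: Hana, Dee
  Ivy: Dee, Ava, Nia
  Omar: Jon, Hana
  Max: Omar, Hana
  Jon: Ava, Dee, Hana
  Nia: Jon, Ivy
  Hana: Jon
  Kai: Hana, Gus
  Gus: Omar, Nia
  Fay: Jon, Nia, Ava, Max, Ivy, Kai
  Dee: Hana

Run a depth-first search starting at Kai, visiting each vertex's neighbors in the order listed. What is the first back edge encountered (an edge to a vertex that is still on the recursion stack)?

Ava->Hana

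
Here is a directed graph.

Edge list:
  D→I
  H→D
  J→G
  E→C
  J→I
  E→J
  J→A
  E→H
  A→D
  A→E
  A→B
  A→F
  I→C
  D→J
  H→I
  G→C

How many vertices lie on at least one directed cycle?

5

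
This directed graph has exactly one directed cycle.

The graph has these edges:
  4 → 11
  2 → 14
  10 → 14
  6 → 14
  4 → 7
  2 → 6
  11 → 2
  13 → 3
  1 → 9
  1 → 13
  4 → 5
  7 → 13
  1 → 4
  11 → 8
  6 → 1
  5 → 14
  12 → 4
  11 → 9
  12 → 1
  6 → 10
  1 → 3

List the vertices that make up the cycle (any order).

1, 2, 4, 6, 11

DFS with gray/black marking from 1:
1 gray
  3 gray
  3 black
  9 gray
  9 black
  13 gray
    13→3: 3 black — skip
  13 black
  4 gray
    5 gray
      14 gray
      14 black
    5 black
    11 gray
      8 gray
      8 black
      2 gray
        2→14: 14 black — skip
        6 gray
          10 gray
            10→14: 14 black — skip
          10 black
          6→1: 1 is gray → back edge
Back edge closes the cycle 1 → 4 → 11 → 2 → 6 → 1; its vertices are {1, 2, 4, 6, 11}.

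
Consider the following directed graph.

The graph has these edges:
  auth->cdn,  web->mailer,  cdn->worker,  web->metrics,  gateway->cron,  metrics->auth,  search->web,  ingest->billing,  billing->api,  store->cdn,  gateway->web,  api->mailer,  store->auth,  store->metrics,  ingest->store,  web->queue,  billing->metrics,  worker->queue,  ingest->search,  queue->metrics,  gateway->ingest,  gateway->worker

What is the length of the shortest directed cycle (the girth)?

5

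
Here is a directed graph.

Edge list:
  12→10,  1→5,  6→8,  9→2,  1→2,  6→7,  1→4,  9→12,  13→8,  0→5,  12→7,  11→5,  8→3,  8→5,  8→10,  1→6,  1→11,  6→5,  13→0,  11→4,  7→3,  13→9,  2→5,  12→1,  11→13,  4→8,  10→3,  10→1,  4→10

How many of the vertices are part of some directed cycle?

9

A vertex is on a directed cycle iff it belongs to a strongly connected component of size ≥ 2 (or has a self-loop).
The vertices on cycles are {1, 4, 6, 8, 9, 10, 11, 12, 13} — 9 in total.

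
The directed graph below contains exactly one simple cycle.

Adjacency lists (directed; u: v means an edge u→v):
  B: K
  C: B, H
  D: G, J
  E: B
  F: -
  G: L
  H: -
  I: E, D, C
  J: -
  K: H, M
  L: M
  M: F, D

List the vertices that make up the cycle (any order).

D, G, L, M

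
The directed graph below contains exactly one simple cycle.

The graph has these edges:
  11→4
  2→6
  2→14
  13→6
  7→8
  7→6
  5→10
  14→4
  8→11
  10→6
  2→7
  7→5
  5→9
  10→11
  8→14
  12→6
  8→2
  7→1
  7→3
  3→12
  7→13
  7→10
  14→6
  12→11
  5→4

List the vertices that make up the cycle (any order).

2, 7, 8

DFS with gray/black marking from 7:
7 gray
  3 gray
    12 gray
      11 gray
        4 gray
        4 black
      11 black
      6 gray
      6 black
    12 black
  3 black
  10 gray
    10→6: 6 black — skip
    10→11: 11 black — skip
  10 black
  5 gray
    9 gray
    9 black
    5→4: 4 black — skip
    5→10: 10 black — skip
  5 black
  8 gray
    2 gray
      2→7: 7 is gray → back edge
Back edge closes the cycle 7 → 8 → 2 → 7; its vertices are {2, 7, 8}.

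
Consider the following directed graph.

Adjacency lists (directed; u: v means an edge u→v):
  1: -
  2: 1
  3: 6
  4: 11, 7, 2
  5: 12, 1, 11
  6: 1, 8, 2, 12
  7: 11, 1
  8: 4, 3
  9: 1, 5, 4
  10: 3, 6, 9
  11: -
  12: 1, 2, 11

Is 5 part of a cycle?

No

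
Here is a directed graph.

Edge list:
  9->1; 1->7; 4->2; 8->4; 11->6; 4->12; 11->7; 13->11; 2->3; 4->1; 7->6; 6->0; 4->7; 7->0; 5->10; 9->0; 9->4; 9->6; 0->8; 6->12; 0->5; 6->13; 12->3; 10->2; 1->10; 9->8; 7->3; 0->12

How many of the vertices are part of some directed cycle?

8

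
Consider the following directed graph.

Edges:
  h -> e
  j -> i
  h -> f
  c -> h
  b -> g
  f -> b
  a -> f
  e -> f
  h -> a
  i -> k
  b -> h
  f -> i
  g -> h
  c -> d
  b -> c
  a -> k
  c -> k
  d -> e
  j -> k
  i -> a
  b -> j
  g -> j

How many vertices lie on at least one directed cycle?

10

A vertex is on a directed cycle iff it belongs to a strongly connected component of size ≥ 2 (or has a self-loop).
The vertices on cycles are {a, b, c, d, e, f, g, h, i, j} — 10 in total.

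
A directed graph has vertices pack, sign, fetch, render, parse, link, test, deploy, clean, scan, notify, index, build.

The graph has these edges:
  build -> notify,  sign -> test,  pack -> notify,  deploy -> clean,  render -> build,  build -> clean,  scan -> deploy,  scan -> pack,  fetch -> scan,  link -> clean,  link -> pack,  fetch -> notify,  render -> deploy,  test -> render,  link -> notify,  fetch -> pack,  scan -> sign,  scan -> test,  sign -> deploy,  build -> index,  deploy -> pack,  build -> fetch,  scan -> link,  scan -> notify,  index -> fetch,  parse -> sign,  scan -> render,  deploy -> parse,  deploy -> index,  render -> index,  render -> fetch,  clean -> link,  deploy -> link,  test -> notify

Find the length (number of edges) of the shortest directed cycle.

For each vertex v, BFS finds the shortest path from v back to v.
The shortest such closed walk is link → clean → link, length 2.

2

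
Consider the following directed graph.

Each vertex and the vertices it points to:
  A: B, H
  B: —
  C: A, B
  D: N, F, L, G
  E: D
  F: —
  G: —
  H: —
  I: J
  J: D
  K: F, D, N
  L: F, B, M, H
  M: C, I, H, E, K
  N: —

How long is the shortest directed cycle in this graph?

4

For each vertex v, BFS finds the shortest path from v back to v.
The shortest such closed walk is M → K → D → L → M, length 4.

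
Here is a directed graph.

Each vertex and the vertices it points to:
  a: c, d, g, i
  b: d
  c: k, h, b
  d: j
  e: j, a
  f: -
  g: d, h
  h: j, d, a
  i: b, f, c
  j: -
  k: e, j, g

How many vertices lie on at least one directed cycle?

7

A vertex is on a directed cycle iff it belongs to a strongly connected component of size ≥ 2 (or has a self-loop).
The vertices on cycles are {a, c, e, g, h, i, k} — 7 in total.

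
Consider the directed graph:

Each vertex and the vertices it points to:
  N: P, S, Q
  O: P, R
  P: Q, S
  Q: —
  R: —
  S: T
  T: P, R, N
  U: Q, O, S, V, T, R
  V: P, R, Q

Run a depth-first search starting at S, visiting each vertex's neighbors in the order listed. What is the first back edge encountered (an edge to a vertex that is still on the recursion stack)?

DFS from S (visiting each vertex's neighbors in the order listed); mark gray on enter, black on exit:
S gray
  T gray
    P gray
      Q gray
      Q black
      P→S: S is gray → back edge
First back edge: P → S.

P->S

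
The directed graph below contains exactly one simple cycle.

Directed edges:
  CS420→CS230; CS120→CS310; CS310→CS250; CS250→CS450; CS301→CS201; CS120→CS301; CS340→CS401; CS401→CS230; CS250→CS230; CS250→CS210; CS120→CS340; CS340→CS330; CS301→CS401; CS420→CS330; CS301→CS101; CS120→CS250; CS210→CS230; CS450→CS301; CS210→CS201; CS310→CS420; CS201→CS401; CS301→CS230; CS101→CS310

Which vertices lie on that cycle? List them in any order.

DFS with gray/black marking from CS310:
CS310 gray
  CS420 gray
    CS330 gray
    CS330 black
    CS230 gray
    CS230 black
  CS420 black
  CS250 gray
    CS250→CS230: CS230 black — skip
    CS450 gray
      CS301 gray
        CS201 gray
          CS401 gray
            CS401→CS230: CS230 black — skip
          CS401 black
        CS201 black
        CS301→CS401: CS401 black — skip
        CS301→CS230: CS230 black — skip
        CS101 gray
          CS101→CS310: CS310 is gray → back edge
Back edge closes the cycle CS310 → CS250 → CS450 → CS301 → CS101 → CS310; its vertices are {CS101, CS250, CS301, CS310, CS450}.

CS101, CS250, CS301, CS310, CS450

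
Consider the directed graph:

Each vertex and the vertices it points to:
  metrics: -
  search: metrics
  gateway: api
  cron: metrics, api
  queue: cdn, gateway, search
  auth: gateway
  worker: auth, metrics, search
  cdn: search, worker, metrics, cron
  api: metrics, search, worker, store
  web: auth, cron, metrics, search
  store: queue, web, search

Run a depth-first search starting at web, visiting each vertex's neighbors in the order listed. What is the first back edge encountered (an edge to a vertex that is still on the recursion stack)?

worker→auth

DFS from web (visiting each vertex's neighbors in the order listed); mark gray on enter, black on exit:
web gray
  auth gray
    gateway gray
      api gray
        metrics gray
        metrics black
        search gray
          search→metrics: metrics black — skip
        search black
        worker gray
          worker→auth: auth is gray → back edge
First back edge: worker → auth.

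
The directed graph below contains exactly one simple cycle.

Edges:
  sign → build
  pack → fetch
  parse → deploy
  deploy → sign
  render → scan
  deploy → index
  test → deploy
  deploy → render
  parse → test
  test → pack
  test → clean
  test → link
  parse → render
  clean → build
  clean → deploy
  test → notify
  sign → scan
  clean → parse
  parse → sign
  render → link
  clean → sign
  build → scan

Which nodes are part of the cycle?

DFS with gray/black marking from test:
test gray
  notify gray
  notify black
  deploy gray
    render gray
      link gray
      link black
      scan gray
      scan black
    render black
    sign gray
      sign→scan: scan black — skip
      build gray
        build→scan: scan black — skip
      build black
    sign black
    index gray
    index black
  deploy black
  test→link: link black — skip
  pack gray
    fetch gray
    fetch black
  pack black
  clean gray
    clean→sign: sign black — skip
    clean→deploy: deploy black — skip
    clean→build: build black — skip
    parse gray
      parse→sign: sign black — skip
      parse→test: test is gray → back edge
Back edge closes the cycle test → clean → parse → test; its vertices are {test, clean, parse}.

test, clean, parse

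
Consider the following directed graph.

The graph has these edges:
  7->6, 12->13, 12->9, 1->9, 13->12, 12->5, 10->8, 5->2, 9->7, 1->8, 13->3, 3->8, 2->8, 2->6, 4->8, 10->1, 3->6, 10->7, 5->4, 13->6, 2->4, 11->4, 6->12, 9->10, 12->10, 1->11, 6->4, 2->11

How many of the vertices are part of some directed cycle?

10

A vertex is on a directed cycle iff it belongs to a strongly connected component of size ≥ 2 (or has a self-loop).
The vertices on cycles are {1, 2, 3, 5, 6, 7, 9, 10, 12, 13} — 10 in total.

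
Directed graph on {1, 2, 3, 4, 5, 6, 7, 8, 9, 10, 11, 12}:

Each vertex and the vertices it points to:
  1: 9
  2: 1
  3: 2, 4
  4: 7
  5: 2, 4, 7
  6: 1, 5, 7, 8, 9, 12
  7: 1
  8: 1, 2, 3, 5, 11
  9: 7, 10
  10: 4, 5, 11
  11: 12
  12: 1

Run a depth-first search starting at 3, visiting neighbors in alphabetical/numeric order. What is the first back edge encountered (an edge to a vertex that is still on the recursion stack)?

7→1

DFS from 3 (visiting neighbors in alphabetical/numeric order); mark gray on enter, black on exit:
3 gray
  2 gray
    1 gray
      9 gray
        7 gray
          7→1: 1 is gray → back edge
First back edge: 7 → 1.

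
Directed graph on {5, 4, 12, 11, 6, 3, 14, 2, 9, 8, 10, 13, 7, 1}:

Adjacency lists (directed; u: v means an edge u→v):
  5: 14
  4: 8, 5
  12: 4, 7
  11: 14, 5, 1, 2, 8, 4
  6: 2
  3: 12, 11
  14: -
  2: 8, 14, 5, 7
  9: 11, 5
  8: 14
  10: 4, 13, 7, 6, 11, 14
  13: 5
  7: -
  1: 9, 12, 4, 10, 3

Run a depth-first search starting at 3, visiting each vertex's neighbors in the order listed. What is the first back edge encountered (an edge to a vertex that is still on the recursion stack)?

DFS from 3 (visiting each vertex's neighbors in the order listed); mark gray on enter, black on exit:
3 gray
  12 gray
    4 gray
      8 gray
        14 gray
        14 black
      8 black
      5 gray
        5→14: 14 black — skip
      5 black
    4 black
    7 gray
    7 black
  12 black
  11 gray
    11→14: 14 black — skip
    11→5: 5 black — skip
    1 gray
      9 gray
        9→11: 11 is gray → back edge
First back edge: 9 → 11.

9→11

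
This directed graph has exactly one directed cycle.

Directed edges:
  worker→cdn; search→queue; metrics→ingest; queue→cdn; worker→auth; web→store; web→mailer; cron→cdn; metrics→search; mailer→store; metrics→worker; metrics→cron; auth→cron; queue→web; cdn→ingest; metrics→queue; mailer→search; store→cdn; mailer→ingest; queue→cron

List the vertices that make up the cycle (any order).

web, queue, mailer, search

DFS with gray/black marking from queue:
queue gray
  cron gray
    cdn gray
      ingest gray
      ingest black
    cdn black
  cron black
  web gray
    store gray
      store→cdn: cdn black — skip
    store black
    mailer gray
      mailer→ingest: ingest black — skip
      mailer→store: store black — skip
      search gray
        search→queue: queue is gray → back edge
Back edge closes the cycle queue → web → mailer → search → queue; its vertices are {web, queue, mailer, search}.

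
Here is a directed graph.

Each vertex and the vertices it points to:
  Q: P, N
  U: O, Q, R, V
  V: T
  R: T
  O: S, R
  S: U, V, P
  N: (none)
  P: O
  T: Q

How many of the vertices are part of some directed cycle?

8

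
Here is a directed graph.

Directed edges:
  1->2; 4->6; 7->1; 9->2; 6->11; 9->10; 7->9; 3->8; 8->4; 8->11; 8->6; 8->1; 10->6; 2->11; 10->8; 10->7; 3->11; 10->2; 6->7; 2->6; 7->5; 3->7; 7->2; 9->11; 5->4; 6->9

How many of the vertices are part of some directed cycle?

A vertex is on a directed cycle iff it belongs to a strongly connected component of size ≥ 2 (or has a self-loop).
The vertices on cycles are {1, 2, 4, 5, 6, 7, 8, 9, 10} — 9 in total.

9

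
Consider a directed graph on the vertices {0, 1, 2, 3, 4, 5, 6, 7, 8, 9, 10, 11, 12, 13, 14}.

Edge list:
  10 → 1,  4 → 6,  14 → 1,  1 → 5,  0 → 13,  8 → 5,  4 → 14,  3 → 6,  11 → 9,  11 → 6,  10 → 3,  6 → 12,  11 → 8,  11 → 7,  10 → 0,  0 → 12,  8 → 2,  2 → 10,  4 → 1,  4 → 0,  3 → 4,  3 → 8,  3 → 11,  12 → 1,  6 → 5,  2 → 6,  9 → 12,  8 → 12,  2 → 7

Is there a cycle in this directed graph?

Yes

DFS with white/gray/black marking, starting from 9:
9 gray
  12 gray
    1 gray
      5 gray
      5 black
    1 black
  12 black
9 black
0 gray
  13 gray
  13 black
  0→12: 12 black — skip
0 black
2 gray
  6 gray
    6→12: 12 black — skip
    6→5: 5 black — skip
  6 black
  7 gray
  7 black
  10 gray
    10→0: 0 black — skip
    10→1: 1 black — skip
    3 gray
      4 gray
        4→6: 6 black — skip
        4→1: 1 black — skip
        14 gray
          14→1: 1 black — skip
        14 black
        4→0: 0 black — skip
      4 black
      3→6: 6 black — skip
      8 gray
        8→2: 2 is gray → back edge
Back edge found, so a cycle exists: 2 → 10 → 3 → 8 → 2.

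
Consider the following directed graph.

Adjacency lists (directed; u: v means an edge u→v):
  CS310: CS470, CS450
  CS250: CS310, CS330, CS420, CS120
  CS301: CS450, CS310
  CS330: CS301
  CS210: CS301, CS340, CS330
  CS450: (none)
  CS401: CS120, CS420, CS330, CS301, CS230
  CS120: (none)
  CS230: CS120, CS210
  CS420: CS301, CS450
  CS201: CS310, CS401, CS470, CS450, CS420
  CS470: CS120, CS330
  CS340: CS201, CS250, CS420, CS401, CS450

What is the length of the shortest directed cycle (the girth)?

For each vertex v, BFS finds the shortest path from v back to v.
The shortest such closed walk is CS230 → CS210 → CS340 → CS401 → CS230, length 4.

4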